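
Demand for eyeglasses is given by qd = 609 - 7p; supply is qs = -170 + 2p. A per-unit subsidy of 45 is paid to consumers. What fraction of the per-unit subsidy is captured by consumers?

Pre-subsidy: 609 - 7p = -170 + 2p gives p* = 779/9, q* = 28/9.
With the rebate, buyers effectively pay pb = ps − 45, where ps is the price sellers receive.
Demand in terms of ps becomes qd = 609 − 7(ps − 45) = 924 - 7ps. Setting this equal to supply: 924 - 7ps = -170 + 2ps, so ps = 1094/9.
Buyers pay pb = 1094/9 − 45 = 689/9; q' = -170 + 2·(1094/9) = 658/9.
Buyers' price falls by p* − pb = 779/9 − 689/9 = 10; sellers' price rises by ps − p* = 1094/9 − 779/9 = 35.
So consumers capture 10/45 = 2/9 of each unit of subsidy.

Consumer share = 2/9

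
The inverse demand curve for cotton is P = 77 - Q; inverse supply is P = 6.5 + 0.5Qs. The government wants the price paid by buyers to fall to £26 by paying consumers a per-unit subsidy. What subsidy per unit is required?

Required subsidy s = £6 per unit

At a buyer price of 26, quantity demanded is 77 − 1·26 = 51.
Sellers supply 51 only when they receive Ps = 6.5 + 0.5·51 = 32.
s = Ps − Pb = 32 − 26 = 6.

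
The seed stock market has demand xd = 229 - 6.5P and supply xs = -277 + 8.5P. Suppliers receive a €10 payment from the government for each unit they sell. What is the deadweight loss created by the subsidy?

Deadweight loss = 1105/6

Pre-subsidy: 229 - 6.5P = -277 + 8.5P gives P* = 506/15, x* = 146/15.
With the subsidy, sellers receive Ps = Pb + 10 for each unit, where Pb is the price buyers pay.
Supply in terms of Pb becomes xs = -277 + 8.5(Pb + 10) = -192 + 8.5Pb. Setting this equal to demand: 229 - 6.5Pb = -192 + 8.5Pb, so Pb = 421/15.
Sellers receive Ps = 421/15 + 10 = 571/15; x' = 229 − 6.5·(421/15) = 1397/30.
The subsidy expands output by 1397/30 − 146/15 = 221/6 past the efficient level; on those units the gap between marginal cost and willingness to pay runs from 0 up to 10.
DWL = ½ × 10 × 221/6 = 1105/6.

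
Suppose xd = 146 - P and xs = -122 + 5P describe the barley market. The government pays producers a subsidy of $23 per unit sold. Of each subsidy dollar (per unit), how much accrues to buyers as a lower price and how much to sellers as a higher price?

Pre-subsidy: 146 - P = -122 + 5P gives P* = 134/3, x* = 304/3.
With the subsidy, sellers receive Ps = Pb + 23 for each unit, where Pb is the price buyers pay.
Supply in terms of Pb becomes xs = -122 + 5(Pb + 23) = -7 + 5Pb. Setting this equal to demand: 146 - Pb = -7 + 5Pb, so Pb = 25.5.
Sellers receive Ps = 25.5 + 23 = 48.5; x' = 146 − 1·25.5 = 120.5.
Buyers' price falls by P* − Pb = 134/3 − 25.5 = 115/6; sellers' price rises by Ps − P* = 48.5 − 134/3 = 23/6.

Buyers gain 115/6 per unit; sellers gain 23/6 per unit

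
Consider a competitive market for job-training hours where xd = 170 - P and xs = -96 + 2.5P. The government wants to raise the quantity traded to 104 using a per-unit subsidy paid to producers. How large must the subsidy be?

At x = 104, invert demand for the buyer price: Pb = (170 − 104)/1 = 66; invert supply for the seller price: Ps = (104 − (-96))/2.5 = 80.
The subsidy must fill the gap: s = Ps − Pb = 80 − 66 = 14.

Required subsidy s = 14 per unit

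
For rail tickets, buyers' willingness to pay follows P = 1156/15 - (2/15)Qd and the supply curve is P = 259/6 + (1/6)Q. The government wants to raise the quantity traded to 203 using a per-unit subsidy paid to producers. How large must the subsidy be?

At Q = 203, from the demand curve buyers pay Pb = 1156/15 − (2/15)·203 = 50; from the supply curve sellers need Ps = 259/6 + (1/6)·203 = 77.
The subsidy must fill the gap: s = Ps − Pb = 77 − 50 = 27.

Required subsidy s = 27 per unit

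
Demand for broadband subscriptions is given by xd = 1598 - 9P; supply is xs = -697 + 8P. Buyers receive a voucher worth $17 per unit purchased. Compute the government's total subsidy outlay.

Government cost = $7735

Pre-subsidy: 1598 - 9P = -697 + 8P gives P* = 135, x* = 383.
With the rebate, buyers effectively pay Pb = Ps − 17, where Ps is the price sellers receive.
Demand in terms of Ps becomes xd = 1598 − 9(Ps − 17) = 1751 - 9Ps. Setting this equal to supply: 1751 - 9Ps = -697 + 8Ps, so Ps = 144.
Buyers pay Pb = 144 − 17 = 127; x' = -697 + 8·144 = 455.
Government outlay = subsidy × quantity = 17 × 455 = 7735.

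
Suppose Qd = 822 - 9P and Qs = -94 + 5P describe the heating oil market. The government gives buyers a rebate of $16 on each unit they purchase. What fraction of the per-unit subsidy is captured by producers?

Producer share = 9/14

Pre-subsidy: 822 - 9P = -94 + 5P gives P* = 458/7, Q* = 1632/7.
With the rebate, buyers effectively pay Pb = Ps − 16, where Ps is the price sellers receive.
Demand in terms of Ps becomes Qd = 822 − 9(Ps − 16) = 966 - 9Ps. Setting this equal to supply: 966 - 9Ps = -94 + 5Ps, so Ps = 530/7.
Buyers pay Pb = 530/7 − 16 = 418/7; Q' = -94 + 5·(530/7) = 1992/7.
Buyers' price falls by P* − Pb = 458/7 − 418/7 = 40/7; sellers' price rises by Ps − P* = 530/7 − 458/7 = 72/7.
So producers capture (72/7)/16 = 9/14 of each unit of subsidy.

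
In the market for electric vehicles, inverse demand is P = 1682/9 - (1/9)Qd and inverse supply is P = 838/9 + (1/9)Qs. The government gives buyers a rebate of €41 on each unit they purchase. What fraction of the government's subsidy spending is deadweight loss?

DWL / government spending = 369/2426

Pre-subsidy: 1682/9 - (1/9)Q = 838/9 + (1/9)Q gives Q* = 422 and P* = 140.
With the rebate, buyers effectively pay Pb = Ps − 41, where Ps is the price sellers receive.
On the curves, Pb = 1682/9 - (1/9)Q and Ps = 838/9 + (1/9)Q; the wedge Ps − Pb = 41 gives 838/9 + (1/9)Q − (1682/9 - (1/9)Q) = 41, so Q' = 606.5.
Then Pb = 1682/9 − (1/9)·606.5 = 119.5 and Ps = 838/9 + (1/9)·606.5 = 160.5.
ΔCS = ½(422 + 606.5)(140 − 119.5) = 10542.125; ΔPS = ½(422 + 606.5)(160.5 − 140) = 10542.125.
Government spending = 41 × 606.5 = 24866.5.
DWL = ½ × 41 × (606.5 − 422) = 3782.25; fraction = 3782.25 / 24866.5 = 369/2426.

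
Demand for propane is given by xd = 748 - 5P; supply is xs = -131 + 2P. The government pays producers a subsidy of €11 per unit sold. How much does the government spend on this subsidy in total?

Pre-subsidy: 748 - 5P = -131 + 2P gives P* = 879/7, x* = 841/7.
With the subsidy, sellers receive Ps = Pb + 11 for each unit, where Pb is the price buyers pay.
Supply in terms of Pb becomes xs = -131 + 2(Pb + 11) = -109 + 2Pb. Setting this equal to demand: 748 - 5Pb = -109 + 2Pb, so Pb = 857/7.
Sellers receive Ps = 857/7 + 11 = 934/7; x' = 748 − 5·(857/7) = 951/7.
Government outlay = subsidy × quantity = 11 × 951/7 = 10461/7.

Government cost = 10461/7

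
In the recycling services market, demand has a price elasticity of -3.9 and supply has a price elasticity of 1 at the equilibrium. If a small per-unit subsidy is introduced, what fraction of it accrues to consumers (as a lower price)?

For a small subsidy around the equilibrium, the benefit split depends on the relative slopes, which at a point are proportional to the elasticities.
Buyer share = εs/(εs + |εd|) = 1/(1 + 3.9) = 10/49; seller share = |εd|/(εs + |εd|) = 39/49.

Consumer share = 10/49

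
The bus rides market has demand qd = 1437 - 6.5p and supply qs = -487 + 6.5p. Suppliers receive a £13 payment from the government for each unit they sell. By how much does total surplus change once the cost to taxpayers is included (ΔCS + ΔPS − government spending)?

Net change in total surplus = -£274.625

Pre-subsidy: 1437 - 6.5p = -487 + 6.5p gives p* = 148, q* = 475.
With the subsidy, sellers receive ps = pb + 13 for each unit, where pb is the price buyers pay.
Supply in terms of pb becomes qs = -487 + 6.5(pb + 13) = -402.5 + 6.5pb. Setting this equal to demand: 1437 - 6.5pb = -402.5 + 6.5pb, so pb = 141.5.
Sellers receive ps = 141.5 + 13 = 154.5; q' = 1437 − 6.5·141.5 = 517.25.
ΔCS = ½(475 + 517.25)(148 − 141.5) = 3224.8125; ΔPS = ½(475 + 517.25)(154.5 − 148) = 3224.8125.
Government spending = 13 × 517.25 = 6724.25.
Net change = 3224.8125 + 3224.8125 − 6724.25 = -274.625. The loss equals the DWL triangle ½·13·42.25.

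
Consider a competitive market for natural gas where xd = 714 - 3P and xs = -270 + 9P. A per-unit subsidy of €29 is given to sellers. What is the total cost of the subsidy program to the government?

Government cost = €15464.25

Pre-subsidy: 714 - 3P = -270 + 9P gives P* = 82, x* = 468.
With the subsidy, sellers receive Ps = Pb + 29 for each unit, where Pb is the price buyers pay.
Supply in terms of Pb becomes xs = -270 + 9(Pb + 29) = -9 + 9Pb. Setting this equal to demand: 714 - 3Pb = -9 + 9Pb, so Pb = 60.25.
Sellers receive Ps = 60.25 + 29 = 89.25; x' = 714 − 3·60.25 = 533.25.
Government outlay = subsidy × quantity = 29 × 533.25 = 15464.25.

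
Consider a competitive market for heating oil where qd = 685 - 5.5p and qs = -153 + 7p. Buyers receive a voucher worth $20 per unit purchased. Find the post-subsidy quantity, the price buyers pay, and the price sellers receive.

q' = 377.88; buyers pay $55.84; sellers receive $75.84

Pre-subsidy: 685 - 5.5p = -153 + 7p gives p* = 67.04, q* = 316.28.
With the rebate, buyers effectively pay pb = ps − 20, where ps is the price sellers receive.
Demand in terms of ps becomes qd = 685 − 5.5(ps − 20) = 795 - 5.5ps. Setting this equal to supply: 795 - 5.5ps = -153 + 7ps, so ps = 75.84.
Buyers pay pb = 75.84 − 20 = 55.84; q' = -153 + 7·75.84 = 377.88.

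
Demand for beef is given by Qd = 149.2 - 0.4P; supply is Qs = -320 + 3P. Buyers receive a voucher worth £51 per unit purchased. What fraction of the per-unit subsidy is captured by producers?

Producer share = 2/17

Pre-subsidy: 149.2 - 0.4P = -320 + 3P gives P* = 138, Q* = 94.
With the rebate, buyers effectively pay Pb = Ps − 51, where Ps is the price sellers receive.
Demand in terms of Ps becomes Qd = 149.2 − 0.4(Ps − 51) = 169.6 - 0.4Ps. Setting this equal to supply: 169.6 - 0.4Ps = -320 + 3Ps, so Ps = 144.
Buyers pay Pb = 144 − 51 = 93; Q' = -320 + 3·144 = 112.
Buyers' price falls by P* − Pb = 138 − 93 = 45; sellers' price rises by Ps − P* = 144 − 138 = 6.
So producers capture 6/51 = 2/17 of each unit of subsidy.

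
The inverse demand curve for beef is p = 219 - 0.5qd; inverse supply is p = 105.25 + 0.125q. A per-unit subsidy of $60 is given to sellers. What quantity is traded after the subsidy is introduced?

Pre-subsidy: 219 - 0.5q = 105.25 + 0.125q gives q* = 182 and p* = 128.
With the subsidy, sellers receive ps = pb + 60 for each unit, where pb is the price buyers pay.
On the curves, pb = 219 - 0.5q and ps = 105.25 + 0.125q; the wedge ps − pb = 60 gives 105.25 + 0.125q − (219 - 0.5q) = 60, so q' = 278.
Then pb = 219 − 0.5·278 = 80 and ps = 105.25 + 0.125·278 = 140.

q' = 278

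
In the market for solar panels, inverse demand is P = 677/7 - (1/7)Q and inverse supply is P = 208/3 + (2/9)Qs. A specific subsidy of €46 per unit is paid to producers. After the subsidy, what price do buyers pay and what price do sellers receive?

Pre-subsidy: 677/7 - (1/7)Q = 208/3 + (2/9)Q gives Q* = 75 and P* = 86.
With the subsidy, sellers receive Ps = Pb + 46 for each unit, where Pb is the price buyers pay.
On the curves, Pb = 677/7 - (1/7)Q and Ps = 208/3 + (2/9)Q; the wedge Ps − Pb = 46 gives 208/3 + (2/9)Q − (677/7 - (1/7)Q) = 46, so Q' = 201.
Then Pb = 677/7 − (1/7)·201 = 68 and Ps = 208/3 + (2/9)·201 = 114.

Buyers pay €68; sellers receive €114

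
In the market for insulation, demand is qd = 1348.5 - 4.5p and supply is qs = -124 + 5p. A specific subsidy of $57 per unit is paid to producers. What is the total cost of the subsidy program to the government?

Government cost = $44802

Pre-subsidy: 1348.5 - 4.5p = -124 + 5p gives p* = 155, q* = 651.
With the subsidy, sellers receive ps = pb + 57 for each unit, where pb is the price buyers pay.
Supply in terms of pb becomes qs = -124 + 5(pb + 57) = 161 + 5pb. Setting this equal to demand: 1348.5 - 4.5pb = 161 + 5pb, so pb = 125.
Sellers receive ps = 125 + 57 = 182; q' = 1348.5 − 4.5·125 = 786.
Government outlay = subsidy × quantity = 57 × 786 = 44802.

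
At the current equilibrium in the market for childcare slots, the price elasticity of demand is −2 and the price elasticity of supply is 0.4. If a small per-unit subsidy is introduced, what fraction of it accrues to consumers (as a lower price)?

For a small subsidy around the equilibrium, the benefit split depends on the relative slopes, which at a point are proportional to the elasticities.
Buyer share = εs/(εs + |εd|) = 0.4/(0.4 + 2) = 1/6; seller share = |εd|/(εs + |εd|) = 5/6.

Consumer share = 1/6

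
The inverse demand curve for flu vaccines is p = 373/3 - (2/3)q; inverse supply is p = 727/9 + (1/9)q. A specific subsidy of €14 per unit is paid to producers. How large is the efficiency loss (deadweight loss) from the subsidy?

Pre-subsidy: 373/3 - (2/3)q = 727/9 + (1/9)q gives q* = 56 and p* = 87.
With the subsidy, sellers receive ps = pb + 14 for each unit, where pb is the price buyers pay.
On the curves, pb = 373/3 - (2/3)q and ps = 727/9 + (1/9)q; the wedge ps − pb = 14 gives 727/9 + (1/9)q − (373/3 - (2/3)q) = 14, so q' = 74.
Then pb = 373/3 − (2/3)·74 = 75 and ps = 727/9 + (1/9)·74 = 89.
The subsidy expands output by 74 − 56 = 18 past the efficient level; on those units the gap between marginal cost and willingness to pay runs from 0 up to 14.
DWL = ½ × 14 × 18 = 126.

Deadweight loss = €126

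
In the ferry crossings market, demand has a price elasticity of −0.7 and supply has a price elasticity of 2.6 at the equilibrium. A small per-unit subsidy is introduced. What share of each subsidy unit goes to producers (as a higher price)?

Producer share = 7/33

For a small subsidy around the equilibrium, the benefit split depends on the relative slopes, which at a point are proportional to the elasticities.
Buyer share = εs/(εs + |εd|) = 2.6/(2.6 + 0.7) = 26/33; seller share = |εd|/(εs + |εd|) = 7/33.
So producers capture 7/33 of the subsidy.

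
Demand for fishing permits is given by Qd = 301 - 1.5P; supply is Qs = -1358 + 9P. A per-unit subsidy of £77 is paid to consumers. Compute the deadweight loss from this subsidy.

Deadweight loss = £3811.5

Pre-subsidy: 301 - 1.5P = -1358 + 9P gives P* = 158, Q* = 64.
With the rebate, buyers effectively pay Pb = Ps − 77, where Ps is the price sellers receive.
Demand in terms of Ps becomes Qd = 301 − 1.5(Ps − 77) = 416.5 - 1.5Ps. Setting this equal to supply: 416.5 - 1.5Ps = -1358 + 9Ps, so Ps = 169.
Buyers pay Pb = 169 − 77 = 92; Q' = -1358 + 9·169 = 163.
The subsidy expands output by 163 − 64 = 99 past the efficient level; on those units the gap between marginal cost and willingness to pay runs from 0 up to 77.
DWL = ½ × 77 × 99 = 3811.5.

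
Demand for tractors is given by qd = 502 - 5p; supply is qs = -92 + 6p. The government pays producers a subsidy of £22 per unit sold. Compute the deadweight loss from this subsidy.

Pre-subsidy: 502 - 5p = -92 + 6p gives p* = 54, q* = 232.
With the subsidy, sellers receive ps = pb + 22 for each unit, where pb is the price buyers pay.
Supply in terms of pb becomes qs = -92 + 6(pb + 22) = 40 + 6pb. Setting this equal to demand: 502 - 5pb = 40 + 6pb, so pb = 42.
Sellers receive ps = 42 + 22 = 64; q' = 502 − 5·42 = 292.
The subsidy expands output by 292 − 232 = 60 past the efficient level; on those units the gap between marginal cost and willingness to pay runs from 0 up to 22.
DWL = ½ × 22 × 60 = 660.

Deadweight loss = £660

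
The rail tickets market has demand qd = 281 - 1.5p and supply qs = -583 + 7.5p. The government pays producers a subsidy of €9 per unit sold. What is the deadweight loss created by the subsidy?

Deadweight loss = €50.625

Pre-subsidy: 281 - 1.5p = -583 + 7.5p gives p* = 96, q* = 137.
With the subsidy, sellers receive ps = pb + 9 for each unit, where pb is the price buyers pay.
Supply in terms of pb becomes qs = -583 + 7.5(pb + 9) = -515.5 + 7.5pb. Setting this equal to demand: 281 - 1.5pb = -515.5 + 7.5pb, so pb = 88.5.
Sellers receive ps = 88.5 + 9 = 97.5; q' = 281 − 1.5·88.5 = 148.25.
The subsidy expands output by 148.25 − 137 = 11.25 past the efficient level; on those units the gap between marginal cost and willingness to pay runs from 0 up to 9.
DWL = ½ × 9 × 11.25 = 50.625.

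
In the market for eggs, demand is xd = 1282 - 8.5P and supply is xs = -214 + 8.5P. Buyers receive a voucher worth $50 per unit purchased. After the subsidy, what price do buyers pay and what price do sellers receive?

Buyers pay $63; sellers receive $113

Pre-subsidy: 1282 - 8.5P = -214 + 8.5P gives P* = 88, x* = 534.
With the rebate, buyers effectively pay Pb = Ps − 50, where Ps is the price sellers receive.
Demand in terms of Ps becomes xd = 1282 − 8.5(Ps − 50) = 1707 - 8.5Ps. Setting this equal to supply: 1707 - 8.5Ps = -214 + 8.5Ps, so Ps = 113.
Buyers pay Pb = 113 − 50 = 63; x' = -214 + 8.5·113 = 746.5.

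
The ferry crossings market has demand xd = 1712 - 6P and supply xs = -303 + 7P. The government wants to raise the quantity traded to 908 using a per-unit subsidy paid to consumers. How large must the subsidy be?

Required subsidy s = 39 per unit

At x = 908, invert demand for the buyer price: Pb = (1712 − 908)/6 = 134; invert supply for the seller price: Ps = (908 − (-303))/7 = 173.
The subsidy must fill the gap: s = Ps − Pb = 173 − 134 = 39.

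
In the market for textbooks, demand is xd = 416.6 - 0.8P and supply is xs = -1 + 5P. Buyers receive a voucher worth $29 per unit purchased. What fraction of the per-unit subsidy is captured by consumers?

Consumer share = 25/29

Pre-subsidy: 416.6 - 0.8P = -1 + 5P gives P* = 72, x* = 359.
With the rebate, buyers effectively pay Pb = Ps − 29, where Ps is the price sellers receive.
Demand in terms of Ps becomes xd = 416.6 − 0.8(Ps − 29) = 439.8 - 0.8Ps. Setting this equal to supply: 439.8 - 0.8Ps = -1 + 5Ps, so Ps = 76.
Buyers pay Pb = 76 − 29 = 47; x' = -1 + 5·76 = 379.
Buyers' price falls by P* − Pb = 72 − 47 = 25; sellers' price rises by Ps − P* = 76 − 72 = 4.
So consumers capture 25/29 = 25/29 of each unit of subsidy.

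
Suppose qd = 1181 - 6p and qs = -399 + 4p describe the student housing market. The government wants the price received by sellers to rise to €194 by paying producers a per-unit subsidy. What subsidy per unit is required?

Required subsidy s = €60 per unit

At a seller price of 194, quantity supplied is -399 + 4·194 = 377.
Buyers absorb 377 only when they pay pb with 1181 − 6·pb = 377, i.e. pb = 134.
s = ps − pb = 194 − 134 = 60.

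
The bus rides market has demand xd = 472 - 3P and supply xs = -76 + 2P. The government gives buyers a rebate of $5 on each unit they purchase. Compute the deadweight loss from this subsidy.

Pre-subsidy: 472 - 3P = -76 + 2P gives P* = 109.6, x* = 143.2.
With the rebate, buyers effectively pay Pb = Ps − 5, where Ps is the price sellers receive.
Demand in terms of Ps becomes xd = 472 − 3(Ps − 5) = 487 - 3Ps. Setting this equal to supply: 487 - 3Ps = -76 + 2Ps, so Ps = 112.6.
Buyers pay Pb = 112.6 − 5 = 107.6; x' = -76 + 2·112.6 = 149.2.
The subsidy expands output by 149.2 − 143.2 = 6 past the efficient level; on those units the gap between marginal cost and willingness to pay runs from 0 up to 5.
DWL = ½ × 5 × 6 = 15.

Deadweight loss = $15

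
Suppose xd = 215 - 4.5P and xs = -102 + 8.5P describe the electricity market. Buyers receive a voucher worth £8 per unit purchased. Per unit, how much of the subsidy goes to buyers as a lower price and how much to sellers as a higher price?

Buyers gain 68/13 per unit; sellers gain 36/13 per unit

Pre-subsidy: 215 - 4.5P = -102 + 8.5P gives P* = 317/13, x* = 2737/26.
With the rebate, buyers effectively pay Pb = Ps − 8, where Ps is the price sellers receive.
Demand in terms of Ps becomes xd = 215 − 4.5(Ps − 8) = 251 - 4.5Ps. Setting this equal to supply: 251 - 4.5Ps = -102 + 8.5Ps, so Ps = 353/13.
Buyers pay Pb = 353/13 − 8 = 249/13; x' = -102 + 8.5·(353/13) = 3349/26.
Buyers' price falls by P* − Pb = 317/13 − 249/13 = 68/13; sellers' price rises by Ps − P* = 353/13 − 317/13 = 36/13.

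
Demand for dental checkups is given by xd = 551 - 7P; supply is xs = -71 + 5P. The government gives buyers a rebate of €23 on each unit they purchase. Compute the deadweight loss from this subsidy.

Deadweight loss = 18515/24

Pre-subsidy: 551 - 7P = -71 + 5P gives P* = 311/6, x* = 1129/6.
With the rebate, buyers effectively pay Pb = Ps − 23, where Ps is the price sellers receive.
Demand in terms of Ps becomes xd = 551 − 7(Ps − 23) = 712 - 7Ps. Setting this equal to supply: 712 - 7Ps = -71 + 5Ps, so Ps = 65.25.
Buyers pay Pb = 65.25 − 23 = 42.25; x' = -71 + 5·65.25 = 255.25.
The subsidy expands output by 255.25 − 1129/6 = 805/12 past the efficient level; on those units the gap between marginal cost and willingness to pay runs from 0 up to 23.
DWL = ½ × 23 × 805/12 = 18515/24.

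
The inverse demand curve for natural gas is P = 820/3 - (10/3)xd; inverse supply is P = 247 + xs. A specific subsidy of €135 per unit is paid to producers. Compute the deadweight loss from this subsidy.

Deadweight loss = 54675/26

Pre-subsidy: 820/3 - (10/3)x = 247 + x gives x* = 79/13 and P* = 3290/13.
With the subsidy, sellers receive Ps = Pb + 135 for each unit, where Pb is the price buyers pay.
On the curves, Pb = 820/3 - (10/3)x and Ps = 247 + x; the wedge Ps − Pb = 135 gives 247 + x − (820/3 - (10/3)x) = 135, so x' = 484/13.
Then Pb = 820/3 − (10/3)·(484/13) = 1940/13 and Ps = 247 + 1·(484/13) = 3695/13.
The subsidy expands output by 484/13 − 79/13 = 405/13 past the efficient level; on those units the gap between marginal cost and willingness to pay runs from 0 up to 135.
DWL = ½ × 135 × 405/13 = 54675/26.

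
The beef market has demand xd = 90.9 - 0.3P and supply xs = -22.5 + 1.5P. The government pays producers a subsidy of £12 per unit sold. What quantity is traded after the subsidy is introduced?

x' = 75

Pre-subsidy: 90.9 - 0.3P = -22.5 + 1.5P gives P* = 63, x* = 72.
With the subsidy, sellers receive Ps = Pb + 12 for each unit, where Pb is the price buyers pay.
Supply in terms of Pb becomes xs = -22.5 + 1.5(Pb + 12) = -4.5 + 1.5Pb. Setting this equal to demand: 90.9 - 0.3Pb = -4.5 + 1.5Pb, so Pb = 53.
Sellers receive Ps = 53 + 12 = 65; x' = 90.9 − 0.3·53 = 75.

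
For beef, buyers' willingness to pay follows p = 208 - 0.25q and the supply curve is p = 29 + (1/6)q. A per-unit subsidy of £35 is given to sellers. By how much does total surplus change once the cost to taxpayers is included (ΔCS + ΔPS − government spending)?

Pre-subsidy: 208 - 0.25q = 29 + (1/6)q gives q* = 429.6 and p* = 100.6.
With the subsidy, sellers receive ps = pb + 35 for each unit, where pb is the price buyers pay.
On the curves, pb = 208 - 0.25q and ps = 29 + (1/6)q; the wedge ps − pb = 35 gives 29 + (1/6)q − (208 - 0.25q) = 35, so q' = 513.6.
Then pb = 208 − 0.25·513.6 = 79.6 and ps = 29 + (1/6)·513.6 = 114.6.
ΔCS = ½(429.6 + 513.6)(100.6 − 79.6) = 9903.6; ΔPS = ½(429.6 + 513.6)(114.6 − 100.6) = 6602.4.
Government spending = 35 × 513.6 = 17976.
Net change = 9903.6 + 6602.4 − 17976 = -1470. The loss equals the DWL triangle ½·35·84.

Net change in total surplus = -£1470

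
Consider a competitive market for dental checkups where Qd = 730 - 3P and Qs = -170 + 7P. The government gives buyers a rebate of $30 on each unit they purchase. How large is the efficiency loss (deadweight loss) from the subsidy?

Pre-subsidy: 730 - 3P = -170 + 7P gives P* = 90, Q* = 460.
With the rebate, buyers effectively pay Pb = Ps − 30, where Ps is the price sellers receive.
Demand in terms of Ps becomes Qd = 730 − 3(Ps − 30) = 820 - 3Ps. Setting this equal to supply: 820 - 3Ps = -170 + 7Ps, so Ps = 99.
Buyers pay Pb = 99 − 30 = 69; Q' = -170 + 7·99 = 523.
The subsidy expands output by 523 − 460 = 63 past the efficient level; on those units the gap between marginal cost and willingness to pay runs from 0 up to 30.
DWL = ½ × 30 × 63 = 945.

Deadweight loss = $945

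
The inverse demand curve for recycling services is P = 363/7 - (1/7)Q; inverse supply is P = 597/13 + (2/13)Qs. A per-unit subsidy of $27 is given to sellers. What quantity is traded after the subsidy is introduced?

Q' = 111

Pre-subsidy: 363/7 - (1/7)Q = 597/13 + (2/13)Q gives Q* = 20 and P* = 49.
With the subsidy, sellers receive Ps = Pb + 27 for each unit, where Pb is the price buyers pay.
On the curves, Pb = 363/7 - (1/7)Q and Ps = 597/13 + (2/13)Q; the wedge Ps − Pb = 27 gives 597/13 + (2/13)Q − (363/7 - (1/7)Q) = 27, so Q' = 111.
Then Pb = 363/7 − (1/7)·111 = 36 and Ps = 597/13 + (2/13)·111 = 63.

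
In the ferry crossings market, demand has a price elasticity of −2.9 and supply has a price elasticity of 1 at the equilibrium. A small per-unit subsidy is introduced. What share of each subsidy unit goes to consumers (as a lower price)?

For a small subsidy around the equilibrium, the benefit split depends on the relative slopes, which at a point are proportional to the elasticities.
Buyer share = εs/(εs + |εd|) = 1/(1 + 2.9) = 10/39; seller share = |εd|/(εs + |εd|) = 29/39.

Consumer share = 10/39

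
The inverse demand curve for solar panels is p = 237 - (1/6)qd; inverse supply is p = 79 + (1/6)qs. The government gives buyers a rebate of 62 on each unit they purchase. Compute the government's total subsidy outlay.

Government cost = 40920

Pre-subsidy: 237 - (1/6)q = 79 + (1/6)q gives q* = 474 and p* = 158.
With the rebate, buyers effectively pay pb = ps − 62, where ps is the price sellers receive.
On the curves, pb = 237 - (1/6)q and ps = 79 + (1/6)q; the wedge ps − pb = 62 gives 79 + (1/6)q − (237 - (1/6)q) = 62, so q' = 660.
Then pb = 237 − (1/6)·660 = 127 and ps = 79 + (1/6)·660 = 189.
Government outlay = subsidy × quantity = 62 × 660 = 40920.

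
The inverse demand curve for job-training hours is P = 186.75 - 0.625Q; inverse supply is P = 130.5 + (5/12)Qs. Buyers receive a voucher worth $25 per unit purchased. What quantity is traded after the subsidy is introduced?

Pre-subsidy: 186.75 - 0.625Q = 130.5 + (5/12)Q gives Q* = 54 and P* = 153.
With the rebate, buyers effectively pay Pb = Ps − 25, where Ps is the price sellers receive.
On the curves, Pb = 186.75 - 0.625Q and Ps = 130.5 + (5/12)Q; the wedge Ps − Pb = 25 gives 130.5 + (5/12)Q − (186.75 - 0.625Q) = 25, so Q' = 78.
Then Pb = 186.75 − 0.625·78 = 138 and Ps = 130.5 + (5/12)·78 = 163.

Q' = 78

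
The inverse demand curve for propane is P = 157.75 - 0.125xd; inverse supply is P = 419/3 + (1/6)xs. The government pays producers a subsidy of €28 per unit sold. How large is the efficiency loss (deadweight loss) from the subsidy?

Deadweight loss = €1344

Pre-subsidy: 157.75 - 0.125x = 419/3 + (1/6)x gives x* = 62 and P* = 150.
With the subsidy, sellers receive Ps = Pb + 28 for each unit, where Pb is the price buyers pay.
On the curves, Pb = 157.75 - 0.125x and Ps = 419/3 + (1/6)x; the wedge Ps − Pb = 28 gives 419/3 + (1/6)x − (157.75 - 0.125x) = 28, so x' = 158.
Then Pb = 157.75 − 0.125·158 = 138 and Ps = 419/3 + (1/6)·158 = 166.
The subsidy expands output by 158 − 62 = 96 past the efficient level; on those units the gap between marginal cost and willingness to pay runs from 0 up to 28.
DWL = ½ × 28 × 96 = 1344.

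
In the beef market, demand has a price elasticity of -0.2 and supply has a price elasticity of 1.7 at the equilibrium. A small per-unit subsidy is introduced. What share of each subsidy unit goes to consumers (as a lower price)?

For a small subsidy around the equilibrium, the benefit split depends on the relative slopes, which at a point are proportional to the elasticities.
Buyer share = εs/(εs + |εd|) = 1.7/(1.7 + 0.2) = 17/19; seller share = |εd|/(εs + |εd|) = 2/19.

Consumer share = 17/19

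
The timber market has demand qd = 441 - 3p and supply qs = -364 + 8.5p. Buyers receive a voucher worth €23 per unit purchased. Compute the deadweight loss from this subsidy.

Pre-subsidy: 441 - 3p = -364 + 8.5p gives p* = 70, q* = 231.
With the rebate, buyers effectively pay pb = ps − 23, where ps is the price sellers receive.
Demand in terms of ps becomes qd = 441 − 3(ps − 23) = 510 - 3ps. Setting this equal to supply: 510 - 3ps = -364 + 8.5ps, so ps = 76.
Buyers pay pb = 76 − 23 = 53; q' = -364 + 8.5·76 = 282.
The subsidy expands output by 282 − 231 = 51 past the efficient level; on those units the gap between marginal cost and willingness to pay runs from 0 up to 23.
DWL = ½ × 23 × 51 = 586.5.

Deadweight loss = €586.5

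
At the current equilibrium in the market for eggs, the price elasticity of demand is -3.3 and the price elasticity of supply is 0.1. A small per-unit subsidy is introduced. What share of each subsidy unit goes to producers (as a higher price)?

Producer share = 33/34

For a small subsidy around the equilibrium, the benefit split depends on the relative slopes, which at a point are proportional to the elasticities.
Buyer share = εs/(εs + |εd|) = 0.1/(0.1 + 3.3) = 1/34; seller share = |εd|/(εs + |εd|) = 33/34.
So producers capture 33/34 of the subsidy.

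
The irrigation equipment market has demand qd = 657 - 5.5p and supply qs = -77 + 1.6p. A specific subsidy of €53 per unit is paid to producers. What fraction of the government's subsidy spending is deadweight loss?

DWL / government spending = 2332/10941

Pre-subsidy: 657 - 5.5p = -77 + 1.6p gives p* = 7340/71, q* = 6277/71.
With the subsidy, sellers receive ps = pb + 53 for each unit, where pb is the price buyers pay.
Supply in terms of pb becomes qs = -77 + 1.6(pb + 53) = 7.8 + 1.6pb. Setting this equal to demand: 657 - 5.5pb = 7.8 + 1.6pb, so pb = 6492/71.
Sellers receive ps = 6492/71 + 53 = 10255/71; q' = 657 − 5.5·(6492/71) = 10941/71.
ΔCS = ½(6277/71 + 10941/71)(7340/71 − 6492/71) = 7300432/5041; ΔPS = ½(6277/71 + 10941/71)(10255/71 − 7340/71) = 25095235/5041.
Government spending = 53 × 10941/71 = 579873/71.
DWL = ½ × 53 × (10941/71 − 6277/71) = 123596/71; fraction = (123596/71) / (579873/71) = 2332/10941.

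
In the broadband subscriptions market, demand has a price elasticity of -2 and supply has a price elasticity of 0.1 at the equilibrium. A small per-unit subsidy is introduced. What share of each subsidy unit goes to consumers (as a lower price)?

Consumer share = 1/21

For a small subsidy around the equilibrium, the benefit split depends on the relative slopes, which at a point are proportional to the elasticities.
Buyer share = εs/(εs + |εd|) = 0.1/(0.1 + 2) = 1/21; seller share = |εd|/(εs + |εd|) = 20/21.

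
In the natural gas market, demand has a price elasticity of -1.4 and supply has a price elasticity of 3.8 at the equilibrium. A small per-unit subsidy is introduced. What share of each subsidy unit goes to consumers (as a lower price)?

For a small subsidy around the equilibrium, the benefit split depends on the relative slopes, which at a point are proportional to the elasticities.
Buyer share = εs/(εs + |εd|) = 3.8/(3.8 + 1.4) = 19/26; seller share = |εd|/(εs + |εd|) = 7/26.

Consumer share = 19/26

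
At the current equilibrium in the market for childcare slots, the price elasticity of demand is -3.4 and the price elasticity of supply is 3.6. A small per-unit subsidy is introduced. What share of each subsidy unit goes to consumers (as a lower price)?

For a small subsidy around the equilibrium, the benefit split depends on the relative slopes, which at a point are proportional to the elasticities.
Buyer share = εs/(εs + |εd|) = 3.6/(3.6 + 3.4) = 18/35; seller share = |εd|/(εs + |εd|) = 17/35.

Consumer share = 18/35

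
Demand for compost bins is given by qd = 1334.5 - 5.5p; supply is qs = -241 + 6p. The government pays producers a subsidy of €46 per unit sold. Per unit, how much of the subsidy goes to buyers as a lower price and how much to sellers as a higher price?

Pre-subsidy: 1334.5 - 5.5p = -241 + 6p gives p* = 137, q* = 581.
With the subsidy, sellers receive ps = pb + 46 for each unit, where pb is the price buyers pay.
Supply in terms of pb becomes qs = -241 + 6(pb + 46) = 35 + 6pb. Setting this equal to demand: 1334.5 - 5.5pb = 35 + 6pb, so pb = 113.
Sellers receive ps = 113 + 46 = 159; q' = 1334.5 − 5.5·113 = 713.
Buyers' price falls by p* − pb = 137 − 113 = 24; sellers' price rises by ps − p* = 159 − 137 = 22.

Buyers gain €24 per unit; sellers gain €22 per unit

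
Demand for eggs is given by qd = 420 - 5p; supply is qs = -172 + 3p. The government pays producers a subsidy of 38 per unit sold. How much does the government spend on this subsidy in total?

Pre-subsidy: 420 - 5p = -172 + 3p gives p* = 74, q* = 50.
With the subsidy, sellers receive ps = pb + 38 for each unit, where pb is the price buyers pay.
Supply in terms of pb becomes qs = -172 + 3(pb + 38) = -58 + 3pb. Setting this equal to demand: 420 - 5pb = -58 + 3pb, so pb = 59.75.
Sellers receive ps = 59.75 + 38 = 97.75; q' = 420 − 5·59.75 = 121.25.
Government outlay = subsidy × quantity = 38 × 121.25 = 4607.5.

Government cost = 4607.5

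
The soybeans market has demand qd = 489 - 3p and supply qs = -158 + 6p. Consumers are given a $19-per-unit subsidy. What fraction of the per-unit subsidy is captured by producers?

Producer share = 1/3

Pre-subsidy: 489 - 3p = -158 + 6p gives p* = 647/9, q* = 820/3.
With the rebate, buyers effectively pay pb = ps − 19, where ps is the price sellers receive.
Demand in terms of ps becomes qd = 489 − 3(ps − 19) = 546 - 3ps. Setting this equal to supply: 546 - 3ps = -158 + 6ps, so ps = 704/9.
Buyers pay pb = 704/9 − 19 = 533/9; q' = -158 + 6·(704/9) = 934/3.
Buyers' price falls by p* − pb = 647/9 − 533/9 = 38/3; sellers' price rises by ps − p* = 704/9 − 647/9 = 19/3.
So producers capture (19/3)/19 = 1/3 of each unit of subsidy.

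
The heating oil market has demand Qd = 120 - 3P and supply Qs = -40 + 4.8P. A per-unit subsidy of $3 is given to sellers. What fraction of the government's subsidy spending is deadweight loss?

Pre-subsidy: 120 - 3P = -40 + 4.8P gives P* = 800/39, Q* = 760/13.
With the subsidy, sellers receive Ps = Pb + 3 for each unit, where Pb is the price buyers pay.
Supply in terms of Pb becomes Qs = -40 + 4.8(Pb + 3) = -25.6 + 4.8Pb. Setting this equal to demand: 120 - 3Pb = -25.6 + 4.8Pb, so Pb = 56/3.
Sellers receive Ps = 56/3 + 3 = 65/3; Q' = 120 − 3·(56/3) = 64.
ΔCS = ½(760/13 + 64)(800/39 − 56/3) = 19104/169; ΔPS = ½(760/13 + 64)(65/3 − 800/39) = 11940/169.
Government spending = 3 × 64 = 192.
DWL = ½ × 3 × (64 − 760/13) = 108/13; fraction = (108/13) / 192 = 9/208.

DWL / government spending = 9/208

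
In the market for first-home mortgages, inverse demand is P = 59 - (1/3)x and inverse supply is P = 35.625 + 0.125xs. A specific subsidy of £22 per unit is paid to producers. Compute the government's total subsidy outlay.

Pre-subsidy: 59 - (1/3)x = 35.625 + 0.125x gives x* = 51 and P* = 42.
With the subsidy, sellers receive Ps = Pb + 22 for each unit, where Pb is the price buyers pay.
On the curves, Pb = 59 - (1/3)x and Ps = 35.625 + 0.125x; the wedge Ps − Pb = 22 gives 35.625 + 0.125x − (59 - (1/3)x) = 22, so x' = 99.
Then Pb = 59 − (1/3)·99 = 26 and Ps = 35.625 + 0.125·99 = 48.
Government outlay = subsidy × quantity = 22 × 99 = 2178.

Government cost = £2178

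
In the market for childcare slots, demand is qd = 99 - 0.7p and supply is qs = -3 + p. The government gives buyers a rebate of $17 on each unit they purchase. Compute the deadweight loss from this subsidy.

Pre-subsidy: 99 - 0.7p = -3 + p gives p* = 60, q* = 57.
With the rebate, buyers effectively pay pb = ps − 17, where ps is the price sellers receive.
Demand in terms of ps becomes qd = 99 − 0.7(ps − 17) = 110.9 - 0.7ps. Setting this equal to supply: 110.9 - 0.7ps = -3 + ps, so ps = 67.
Buyers pay pb = 67 − 17 = 50; q' = -3 + 1·67 = 64.
The subsidy expands output by 64 − 57 = 7 past the efficient level; on those units the gap between marginal cost and willingness to pay runs from 0 up to 17.
DWL = ½ × 17 × 7 = 59.5.

Deadweight loss = $59.5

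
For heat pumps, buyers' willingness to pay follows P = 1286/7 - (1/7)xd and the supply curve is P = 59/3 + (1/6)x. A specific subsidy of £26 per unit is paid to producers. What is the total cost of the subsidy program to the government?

Government cost = £15964

Pre-subsidy: 1286/7 - (1/7)x = 59/3 + (1/6)x gives x* = 530 and P* = 108.
With the subsidy, sellers receive Ps = Pb + 26 for each unit, where Pb is the price buyers pay.
On the curves, Pb = 1286/7 - (1/7)x and Ps = 59/3 + (1/6)x; the wedge Ps − Pb = 26 gives 59/3 + (1/6)x − (1286/7 - (1/7)x) = 26, so x' = 614.
Then Pb = 1286/7 − (1/7)·614 = 96 and Ps = 59/3 + (1/6)·614 = 122.
Government outlay = subsidy × quantity = 26 × 614 = 15964.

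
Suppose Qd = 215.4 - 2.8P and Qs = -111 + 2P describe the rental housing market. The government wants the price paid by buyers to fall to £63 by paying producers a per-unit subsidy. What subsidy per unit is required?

At a buyer price of 63, quantity demanded is 215.4 − 2.8·63 = 39.
Sellers supply 39 only when they receive Ps with -111 + 2·Ps = 39, i.e. Ps = 75.
s = Ps − Pb = 75 − 63 = 12.

Required subsidy s = £12 per unit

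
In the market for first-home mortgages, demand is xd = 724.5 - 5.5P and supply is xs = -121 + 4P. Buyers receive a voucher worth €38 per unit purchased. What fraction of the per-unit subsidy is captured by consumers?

Pre-subsidy: 724.5 - 5.5P = -121 + 4P gives P* = 89, x* = 235.
With the rebate, buyers effectively pay Pb = Ps − 38, where Ps is the price sellers receive.
Demand in terms of Ps becomes xd = 724.5 − 5.5(Ps − 38) = 933.5 - 5.5Ps. Setting this equal to supply: 933.5 - 5.5Ps = -121 + 4Ps, so Ps = 111.
Buyers pay Pb = 111 − 38 = 73; x' = -121 + 4·111 = 323.
Buyers' price falls by P* − Pb = 89 − 73 = 16; sellers' price rises by Ps − P* = 111 − 89 = 22.
So consumers capture 16/38 = 8/19 of each unit of subsidy.

Consumer share = 8/19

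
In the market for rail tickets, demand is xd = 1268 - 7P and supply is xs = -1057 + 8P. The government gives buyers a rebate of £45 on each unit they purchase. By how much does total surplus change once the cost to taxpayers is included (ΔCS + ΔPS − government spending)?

Net change in total surplus = -£3780

Pre-subsidy: 1268 - 7P = -1057 + 8P gives P* = 155, x* = 183.
With the rebate, buyers effectively pay Pb = Ps − 45, where Ps is the price sellers receive.
Demand in terms of Ps becomes xd = 1268 − 7(Ps − 45) = 1583 - 7Ps. Setting this equal to supply: 1583 - 7Ps = -1057 + 8Ps, so Ps = 176.
Buyers pay Pb = 176 − 45 = 131; x' = -1057 + 8·176 = 351.
ΔCS = ½(183 + 351)(155 − 131) = 6408; ΔPS = ½(183 + 351)(176 − 155) = 5607.
Government spending = 45 × 351 = 15795.
Net change = 6408 + 5607 − 15795 = -3780. The loss equals the DWL triangle ½·45·168.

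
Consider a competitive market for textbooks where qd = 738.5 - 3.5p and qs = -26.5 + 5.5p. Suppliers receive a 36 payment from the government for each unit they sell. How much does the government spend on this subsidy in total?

Government cost = 18648

Pre-subsidy: 738.5 - 3.5p = -26.5 + 5.5p gives p* = 85, q* = 441.
With the subsidy, sellers receive ps = pb + 36 for each unit, where pb is the price buyers pay.
Supply in terms of pb becomes qs = -26.5 + 5.5(pb + 36) = 171.5 + 5.5pb. Setting this equal to demand: 738.5 - 3.5pb = 171.5 + 5.5pb, so pb = 63.
Sellers receive ps = 63 + 36 = 99; q' = 738.5 − 3.5·63 = 518.
Government outlay = subsidy × quantity = 36 × 518 = 18648.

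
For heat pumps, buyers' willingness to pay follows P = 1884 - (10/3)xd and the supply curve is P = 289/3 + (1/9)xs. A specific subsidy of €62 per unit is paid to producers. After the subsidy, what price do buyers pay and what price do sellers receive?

Pre-subsidy: 1884 - (10/3)x = 289/3 + (1/9)x gives x* = 519 and P* = 154.
With the subsidy, sellers receive Ps = Pb + 62 for each unit, where Pb is the price buyers pay.
On the curves, Pb = 1884 - (10/3)x and Ps = 289/3 + (1/9)x; the wedge Ps − Pb = 62 gives 289/3 + (1/9)x − (1884 - (10/3)x) = 62, so x' = 537.
Then Pb = 1884 − (10/3)·537 = 94 and Ps = 289/3 + (1/9)·537 = 156.

Buyers pay €94; sellers receive €156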